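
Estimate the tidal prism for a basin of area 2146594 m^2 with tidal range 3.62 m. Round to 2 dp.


Tidal prism = Area * Tidal range
P = 2146594 * 3.62
P = 7770670.28 m^3

7770670.28


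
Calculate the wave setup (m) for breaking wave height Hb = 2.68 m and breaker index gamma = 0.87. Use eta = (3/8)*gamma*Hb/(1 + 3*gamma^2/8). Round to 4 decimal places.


eta = (3/8) * gamma * Hb / (1 + 3*gamma^2/8)
Numerator = (3/8) * 0.87 * 2.68 = 0.874350
Denominator = 1 + 3*0.87^2/8 = 1 + 0.283838 = 1.283838
eta = 0.874350 / 1.283838
eta = 0.6810 m

0.6810


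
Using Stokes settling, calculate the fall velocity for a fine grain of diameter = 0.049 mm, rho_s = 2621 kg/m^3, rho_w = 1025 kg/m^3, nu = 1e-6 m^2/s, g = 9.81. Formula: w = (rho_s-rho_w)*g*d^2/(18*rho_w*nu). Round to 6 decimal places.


w = (rho_s - rho_w) * g * d^2 / (18 * rho_w * nu)
d = 0.049 mm = 0.000049 m
rho_s - rho_w = 2621 - 1025 = 1596
Numerator = 1596 * 9.81 * (0.000049)^2 = 0.000037591881
Denominator = 18 * 1025 * 1e-6 = 0.018450
w = 0.002038 m/s

0.002038


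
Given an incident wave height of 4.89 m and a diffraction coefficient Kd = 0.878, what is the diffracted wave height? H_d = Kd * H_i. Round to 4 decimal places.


H_d = Kd * H_i
H_d = 0.878 * 4.89
H_d = 4.2934 m

4.2934


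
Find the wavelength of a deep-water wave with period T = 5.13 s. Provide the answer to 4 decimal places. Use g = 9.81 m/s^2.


L0 = g * T^2 / (2 * pi)
L0 = 9.81 * 5.13^2 / (2 * pi)
L0 = 9.81 * 26.3169 / 6.28319
L0 = 258.1688 / 6.28319
L0 = 41.0888 m

41.0888


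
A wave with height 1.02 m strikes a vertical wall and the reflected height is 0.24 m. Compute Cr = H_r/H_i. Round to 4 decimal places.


Cr = H_r / H_i
Cr = 0.24 / 1.02
Cr = 0.2353

0.2353


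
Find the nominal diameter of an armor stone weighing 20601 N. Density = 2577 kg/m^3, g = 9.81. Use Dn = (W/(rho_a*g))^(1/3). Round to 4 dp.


V = W / (rho_a * g)
V = 20601 / (2577 * 9.81)
V = 20601 / 25280.37
V = 0.814901 m^3
Dn = V^(1/3) = 0.814901^(1/3)
Dn = 0.9340 m

0.9340


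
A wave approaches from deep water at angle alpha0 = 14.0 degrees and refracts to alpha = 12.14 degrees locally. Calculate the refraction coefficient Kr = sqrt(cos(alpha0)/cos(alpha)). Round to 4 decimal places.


Kr = sqrt(cos(alpha0) / cos(alpha))
cos(14.0) = 0.970296
cos(12.14) = 0.977637
Kr = sqrt(0.970296 / 0.977637)
Kr = sqrt(0.992491)
Kr = 0.9962

0.9962


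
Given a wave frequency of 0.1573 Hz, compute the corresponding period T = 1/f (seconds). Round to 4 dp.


T = 1 / f
T = 1 / 0.1573
T = 6.3573 s

6.3573


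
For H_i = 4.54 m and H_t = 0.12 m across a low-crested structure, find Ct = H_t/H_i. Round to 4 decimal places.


Ct = H_t / H_i
Ct = 0.12 / 4.54
Ct = 0.0264

0.0264


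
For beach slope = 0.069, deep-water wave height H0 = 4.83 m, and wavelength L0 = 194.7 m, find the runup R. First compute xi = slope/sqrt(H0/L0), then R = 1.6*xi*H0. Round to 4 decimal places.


xi = slope / sqrt(H0/L0)
H0/L0 = 4.83/194.7 = 0.024807
sqrt(0.024807) = 0.157504
xi = 0.069 / 0.157504 = 0.438085
R = 1.6 * xi * H0 = 1.6 * 0.438085 * 4.83
R = 3.3855 m

3.3855


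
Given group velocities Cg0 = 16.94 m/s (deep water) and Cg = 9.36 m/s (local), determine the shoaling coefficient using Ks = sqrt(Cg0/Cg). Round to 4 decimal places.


Ks = sqrt(Cg0 / Cg)
Ks = sqrt(16.94 / 9.36)
Ks = sqrt(1.8098)
Ks = 1.3453

1.3453


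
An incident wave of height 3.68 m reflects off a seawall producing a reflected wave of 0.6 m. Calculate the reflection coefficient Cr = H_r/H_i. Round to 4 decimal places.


Cr = H_r / H_i
Cr = 0.6 / 3.68
Cr = 0.1630

0.1630


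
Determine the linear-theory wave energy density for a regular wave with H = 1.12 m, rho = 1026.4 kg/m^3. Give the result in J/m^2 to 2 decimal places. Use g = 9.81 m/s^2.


E = (1/8) * rho * g * H^2
E = (1/8) * 1026.4 * 9.81 * 1.12^2
E = 0.125 * 1026.4 * 9.81 * 1.2544
E = 1578.82 J/m^2

1578.82


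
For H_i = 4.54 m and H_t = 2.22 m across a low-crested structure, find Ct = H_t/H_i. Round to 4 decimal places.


Ct = H_t / H_i
Ct = 2.22 / 4.54
Ct = 0.4890

0.4890


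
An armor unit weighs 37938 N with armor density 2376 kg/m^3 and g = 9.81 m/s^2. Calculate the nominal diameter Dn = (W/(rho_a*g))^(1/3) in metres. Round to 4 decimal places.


V = W / (rho_a * g)
V = 37938 / (2376 * 9.81)
V = 37938 / 23308.56
V = 1.627642 m^3
Dn = V^(1/3) = 1.627642^(1/3)
Dn = 1.1763 m

1.1763


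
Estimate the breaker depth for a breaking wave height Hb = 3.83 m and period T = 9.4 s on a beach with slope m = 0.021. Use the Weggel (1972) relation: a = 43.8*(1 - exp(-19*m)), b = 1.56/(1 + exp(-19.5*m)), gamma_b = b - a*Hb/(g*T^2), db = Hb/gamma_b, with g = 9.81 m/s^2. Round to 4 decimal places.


a = 43.8 * (1 - exp(-19 * m))
exp(-19 * 0.021) = exp(-0.3990) = 0.670991
a = 43.8 * (1 - 0.670991) = 14.410607
b = 1.56 / (1 + exp(-19.5 * m))
exp(-19.5 * 0.021) = exp(-0.4095) = 0.663982
b = 1.56 / (1 + 0.663982) = 0.937510
Hb / (g * T^2) = 3.83 / (9.81 * 9.4^2) = 3.83 / 866.8116 = 0.00441849
gamma_b = b - a * Hb/(g*T^2) = 0.937510 - 14.410607 * 0.00441849 = 0.873837
db = Hb / gamma_b = 3.83 / 0.873837
db = 4.3830 m

4.3830


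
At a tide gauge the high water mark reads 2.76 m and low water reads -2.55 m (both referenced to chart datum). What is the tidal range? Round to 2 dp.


Tidal range = High water - Low water
Tidal range = 2.76 - (-2.55)
Tidal range = 5.31 m

5.31


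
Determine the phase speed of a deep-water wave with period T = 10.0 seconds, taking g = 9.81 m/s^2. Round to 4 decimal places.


We use the deep-water celerity formula:
C = g * T / (2 * pi)
C = 9.81 * 10.0 / (2 * 3.14159...)
C = 98.100000 / 6.283185
C = 15.6131 m/s

15.6131


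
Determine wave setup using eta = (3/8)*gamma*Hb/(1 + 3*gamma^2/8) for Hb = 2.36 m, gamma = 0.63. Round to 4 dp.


eta = (3/8) * gamma * Hb / (1 + 3*gamma^2/8)
Numerator = (3/8) * 0.63 * 2.36 = 0.557550
Denominator = 1 + 3*0.63^2/8 = 1 + 0.148838 = 1.148838
eta = 0.557550 / 1.148838
eta = 0.4853 m

0.4853


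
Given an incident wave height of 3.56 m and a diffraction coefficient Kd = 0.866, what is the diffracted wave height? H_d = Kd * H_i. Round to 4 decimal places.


H_d = Kd * H_i
H_d = 0.866 * 3.56
H_d = 3.0830 m

3.0830


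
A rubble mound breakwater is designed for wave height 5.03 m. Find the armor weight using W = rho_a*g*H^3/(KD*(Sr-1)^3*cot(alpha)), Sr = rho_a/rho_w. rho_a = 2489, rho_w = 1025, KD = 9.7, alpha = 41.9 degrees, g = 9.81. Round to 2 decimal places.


Sr = rho_a / rho_w = 2489 / 1025 = 2.428293
(Sr - 1) = 1.428293
(Sr - 1)^3 = 2.913746
cot(41.9) = 1 / tan(41.9) = 1 / 0.897249 = 1.114518
Numerator = 2489 * 9.81 * 5.03^3 = 3107404.9925
Denominator = 9.7 * 2.913746 * 1.114518 = 31.499999
W = 3107404.9925 / 31.499999
W = 98647.78 N

98647.78


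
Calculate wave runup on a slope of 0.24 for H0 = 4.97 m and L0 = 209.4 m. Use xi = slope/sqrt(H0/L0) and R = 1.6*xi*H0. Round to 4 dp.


xi = slope / sqrt(H0/L0)
H0/L0 = 4.97/209.4 = 0.023734
sqrt(0.023734) = 0.154060
xi = 0.24 / 0.154060 = 1.557835
R = 1.6 * xi * H0 = 1.6 * 1.557835 * 4.97
R = 12.3879 m

12.3879


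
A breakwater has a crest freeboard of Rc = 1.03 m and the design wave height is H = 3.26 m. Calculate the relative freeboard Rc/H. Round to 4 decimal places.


Relative freeboard = Rc / H
= 1.03 / 3.26
= 0.3160

0.3160


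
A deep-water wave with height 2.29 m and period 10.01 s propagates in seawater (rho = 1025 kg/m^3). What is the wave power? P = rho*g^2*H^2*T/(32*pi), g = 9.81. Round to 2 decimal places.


P = rho * g^2 * H^2 * T / (32 * pi)
P = 1025 * 9.81^2 * 2.29^2 * 10.01 / (32 * pi)
P = 1025 * 96.2361 * 5.2441 * 10.01 / 100.53096
P = 51507.10 W/m

51507.10


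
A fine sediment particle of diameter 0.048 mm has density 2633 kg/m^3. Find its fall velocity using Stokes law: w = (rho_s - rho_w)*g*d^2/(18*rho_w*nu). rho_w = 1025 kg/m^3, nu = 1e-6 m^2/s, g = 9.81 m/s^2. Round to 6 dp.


w = (rho_s - rho_w) * g * d^2 / (18 * rho_w * nu)
d = 0.048 mm = 0.000048 m
rho_s - rho_w = 2633 - 1025 = 1608
Numerator = 1608 * 9.81 * (0.000048)^2 = 0.000036344402
Denominator = 18 * 1025 * 1e-6 = 0.018450
w = 0.001970 m/s

0.001970


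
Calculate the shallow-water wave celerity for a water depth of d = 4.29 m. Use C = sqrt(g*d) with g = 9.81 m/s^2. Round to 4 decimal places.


Using the shallow-water approximation:
C = sqrt(g * d) = sqrt(9.81 * 4.29)
C = sqrt(42.0849)
C = 6.4873 m/s

6.4873


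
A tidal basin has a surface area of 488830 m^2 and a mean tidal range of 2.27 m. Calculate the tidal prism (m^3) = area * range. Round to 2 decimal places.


Tidal prism = Area * Tidal range
P = 488830 * 2.27
P = 1109644.10 m^3

1109644.10


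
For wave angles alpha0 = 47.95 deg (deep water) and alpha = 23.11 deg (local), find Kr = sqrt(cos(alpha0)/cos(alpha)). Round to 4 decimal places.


Kr = sqrt(cos(alpha0) / cos(alpha))
cos(47.95) = 0.669779
cos(23.11) = 0.919753
Kr = sqrt(0.669779 / 0.919753)
Kr = sqrt(0.728216)
Kr = 0.8534

0.8534


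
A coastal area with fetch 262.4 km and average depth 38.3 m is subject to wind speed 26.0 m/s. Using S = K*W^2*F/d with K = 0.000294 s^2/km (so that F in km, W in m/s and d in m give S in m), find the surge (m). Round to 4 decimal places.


S = K * W^2 * F / d
W^2 = 26.0^2 = 676.00
S = 0.000294 * 676.00 * 262.4 / 38.3
Numerator = 0.000294 * 676.00 * 262.4 = 52.150426
S = 52.150426 / 38.3 = 1.3616 m

1.3616


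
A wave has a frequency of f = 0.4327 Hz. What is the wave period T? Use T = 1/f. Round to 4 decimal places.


T = 1 / f
T = 1 / 0.4327
T = 2.3111 s

2.3111


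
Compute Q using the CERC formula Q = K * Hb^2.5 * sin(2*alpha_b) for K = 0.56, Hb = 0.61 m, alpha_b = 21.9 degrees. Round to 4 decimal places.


Q = K * Hb^2.5 * sin(2 * alpha_b)
Hb^2.5 = 0.61^2.5 = 0.290619
sin(2 * 21.9) = sin(43.8) = 0.692143
Q = 0.56 * 0.290619 * 0.692143
Q = 0.1126 m^3/s

0.1126


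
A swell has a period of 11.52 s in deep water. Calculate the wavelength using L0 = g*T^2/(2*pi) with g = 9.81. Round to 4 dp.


L0 = g * T^2 / (2 * pi)
L0 = 9.81 * 11.52^2 / (2 * pi)
L0 = 9.81 * 132.7104 / 6.28319
L0 = 1301.8890 / 6.28319
L0 = 207.2021 m

207.2021


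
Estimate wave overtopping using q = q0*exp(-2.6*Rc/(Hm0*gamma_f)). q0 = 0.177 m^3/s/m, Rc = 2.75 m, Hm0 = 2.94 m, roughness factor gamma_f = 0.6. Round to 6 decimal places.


q = q0 * exp(-2.6 * Rc / (Hm0 * gamma_f))
Exponent = -2.6 * 2.75 / (2.94 * 0.6)
= -2.6 * 2.75 / 1.7640
= -4.053288
exp(-4.053288) = 0.017365
q = 0.177 * 0.017365
q = 0.003074 m^3/s/m

0.003074


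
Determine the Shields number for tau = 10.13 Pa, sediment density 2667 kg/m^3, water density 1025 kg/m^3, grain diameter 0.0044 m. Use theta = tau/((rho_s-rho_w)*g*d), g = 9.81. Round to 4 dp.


theta = tau / ((rho_s - rho_w) * g * d)
rho_s - rho_w = 2667 - 1025 = 1642
Denominator = 1642 * 9.81 * 0.0044 = 70.875288
theta = 10.13 / 70.875288
theta = 0.1429

0.1429


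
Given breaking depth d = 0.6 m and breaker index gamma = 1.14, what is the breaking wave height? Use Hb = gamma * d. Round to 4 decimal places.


Hb = gamma * d
Hb = 1.14 * 0.6
Hb = 0.6840 m

0.6840


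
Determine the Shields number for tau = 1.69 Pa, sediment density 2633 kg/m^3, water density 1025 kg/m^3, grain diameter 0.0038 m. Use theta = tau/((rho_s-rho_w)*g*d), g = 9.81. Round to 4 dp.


theta = tau / ((rho_s - rho_w) * g * d)
rho_s - rho_w = 2633 - 1025 = 1608
Denominator = 1608 * 9.81 * 0.0038 = 59.943024
theta = 1.69 / 59.943024
theta = 0.0282

0.0282


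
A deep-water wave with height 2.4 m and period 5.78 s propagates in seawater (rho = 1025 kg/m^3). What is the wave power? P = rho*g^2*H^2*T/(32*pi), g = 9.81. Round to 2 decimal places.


P = rho * g^2 * H^2 * T / (32 * pi)
P = 1025 * 9.81^2 * 2.4^2 * 5.78 / (32 * pi)
P = 1025 * 96.2361 * 5.7600 * 5.78 / 100.53096
P = 32667.23 W/m

32667.23


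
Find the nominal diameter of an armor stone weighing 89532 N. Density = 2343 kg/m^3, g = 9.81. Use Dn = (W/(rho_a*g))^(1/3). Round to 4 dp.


V = W / (rho_a * g)
V = 89532 / (2343 * 9.81)
V = 89532 / 22984.83
V = 3.895265 m^3
Dn = V^(1/3) = 3.895265^(1/3)
Dn = 1.5734 m

1.5734


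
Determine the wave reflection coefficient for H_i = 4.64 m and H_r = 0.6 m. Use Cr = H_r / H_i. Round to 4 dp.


Cr = H_r / H_i
Cr = 0.6 / 4.64
Cr = 0.1293

0.1293


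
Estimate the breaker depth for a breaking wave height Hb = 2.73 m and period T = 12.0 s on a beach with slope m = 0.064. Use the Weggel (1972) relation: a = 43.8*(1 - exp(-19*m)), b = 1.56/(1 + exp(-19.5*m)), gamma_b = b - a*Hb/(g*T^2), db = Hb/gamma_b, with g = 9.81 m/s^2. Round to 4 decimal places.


a = 43.8 * (1 - exp(-19 * m))
exp(-19 * 0.064) = exp(-1.2160) = 0.296413
a = 43.8 * (1 - 0.296413) = 30.817091
b = 1.56 / (1 + exp(-19.5 * m))
exp(-19.5 * 0.064) = exp(-1.2480) = 0.287078
b = 1.56 / (1 + 0.287078) = 1.212047
Hb / (g * T^2) = 2.73 / (9.81 * 12.0^2) = 2.73 / 1412.6400 = 0.00193255
gamma_b = b - a * Hb/(g*T^2) = 1.212047 - 30.817091 * 0.00193255 = 1.152492
db = Hb / gamma_b = 2.73 / 1.152492
db = 2.3688 m

2.3688


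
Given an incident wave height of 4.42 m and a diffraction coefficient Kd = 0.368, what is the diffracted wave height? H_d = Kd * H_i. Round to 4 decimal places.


H_d = Kd * H_i
H_d = 0.368 * 4.42
H_d = 1.6266 m

1.6266


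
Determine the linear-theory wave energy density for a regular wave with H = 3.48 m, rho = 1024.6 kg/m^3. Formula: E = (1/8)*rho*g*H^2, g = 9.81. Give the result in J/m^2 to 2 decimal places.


E = (1/8) * rho * g * H^2
E = (1/8) * 1024.6 * 9.81 * 3.48^2
E = 0.125 * 1024.6 * 9.81 * 12.1104
E = 15215.70 J/m^2

15215.70


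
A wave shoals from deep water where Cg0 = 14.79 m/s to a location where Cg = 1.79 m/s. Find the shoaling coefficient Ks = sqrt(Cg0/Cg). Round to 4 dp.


Ks = sqrt(Cg0 / Cg)
Ks = sqrt(14.79 / 1.79)
Ks = sqrt(8.2626)
Ks = 2.8745

2.8745


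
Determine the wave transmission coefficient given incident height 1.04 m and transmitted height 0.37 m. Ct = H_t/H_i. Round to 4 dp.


Ct = H_t / H_i
Ct = 0.37 / 1.04
Ct = 0.3558

0.3558


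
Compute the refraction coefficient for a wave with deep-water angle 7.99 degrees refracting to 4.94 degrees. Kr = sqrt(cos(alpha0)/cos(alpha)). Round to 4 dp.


Kr = sqrt(cos(alpha0) / cos(alpha))
cos(7.99) = 0.990292
cos(4.94) = 0.996285
Kr = sqrt(0.990292 / 0.996285)
Kr = sqrt(0.993985)
Kr = 0.9970

0.9970


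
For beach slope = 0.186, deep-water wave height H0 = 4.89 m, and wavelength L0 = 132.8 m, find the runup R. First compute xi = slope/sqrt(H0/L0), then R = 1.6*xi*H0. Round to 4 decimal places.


xi = slope / sqrt(H0/L0)
H0/L0 = 4.89/132.8 = 0.036822
sqrt(0.036822) = 0.191891
xi = 0.186 / 0.191891 = 0.969299
R = 1.6 * xi * H0 = 1.6 * 0.969299 * 4.89
R = 7.5838 m

7.5838


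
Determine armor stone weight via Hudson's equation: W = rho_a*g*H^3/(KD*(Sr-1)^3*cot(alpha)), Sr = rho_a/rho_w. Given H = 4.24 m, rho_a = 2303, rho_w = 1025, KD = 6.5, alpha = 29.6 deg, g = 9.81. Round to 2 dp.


Sr = rho_a / rho_w = 2303 / 1025 = 2.246829
(Sr - 1) = 1.246829
(Sr - 1)^3 = 1.938300
cot(29.6) = 1 / tan(29.6) = 1 / 0.568079 = 1.760318
Numerator = 2303 * 9.81 * 4.24^3 = 1722108.5190
Denominator = 6.5 * 1.938300 * 1.760318 = 22.178161
W = 1722108.5190 / 22.178161
W = 77648.84 N

77648.84


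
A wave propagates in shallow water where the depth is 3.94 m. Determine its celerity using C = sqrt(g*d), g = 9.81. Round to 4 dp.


Using the shallow-water approximation:
C = sqrt(g * d) = sqrt(9.81 * 3.94)
C = sqrt(38.6514)
C = 6.2170 m/s

6.2170


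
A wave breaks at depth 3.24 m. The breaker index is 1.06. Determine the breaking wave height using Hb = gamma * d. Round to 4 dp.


Hb = gamma * d
Hb = 1.06 * 3.24
Hb = 3.4344 m

3.4344


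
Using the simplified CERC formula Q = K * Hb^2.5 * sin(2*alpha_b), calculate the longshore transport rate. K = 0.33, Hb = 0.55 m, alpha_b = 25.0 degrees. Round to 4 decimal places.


Q = K * Hb^2.5 * sin(2 * alpha_b)
Hb^2.5 = 0.55^2.5 = 0.224340
sin(2 * 25.0) = sin(50.0) = 0.766044
Q = 0.33 * 0.224340 * 0.766044
Q = 0.0567 m^3/s

0.0567


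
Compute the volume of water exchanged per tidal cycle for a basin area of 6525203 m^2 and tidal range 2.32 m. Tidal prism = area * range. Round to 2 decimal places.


Tidal prism = Area * Tidal range
P = 6525203 * 2.32
P = 15138470.96 m^3

15138470.96


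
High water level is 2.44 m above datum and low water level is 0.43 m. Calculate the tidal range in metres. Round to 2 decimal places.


Tidal range = High water - Low water
Tidal range = 2.44 - (0.43)
Tidal range = 2.01 m

2.01


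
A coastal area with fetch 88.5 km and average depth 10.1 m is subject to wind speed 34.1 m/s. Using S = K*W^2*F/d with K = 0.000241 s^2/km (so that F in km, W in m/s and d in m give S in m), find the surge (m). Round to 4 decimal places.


S = K * W^2 * F / d
W^2 = 34.1^2 = 1162.81
S = 0.000241 * 1162.81 * 88.5 / 10.1
Numerator = 0.000241 * 1162.81 * 88.5 = 24.800993
S = 24.800993 / 10.1 = 2.4555 m

2.4555


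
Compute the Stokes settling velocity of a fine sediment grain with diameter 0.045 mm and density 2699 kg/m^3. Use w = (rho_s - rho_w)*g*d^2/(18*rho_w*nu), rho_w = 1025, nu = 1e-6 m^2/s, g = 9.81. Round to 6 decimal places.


w = (rho_s - rho_w) * g * d^2 / (18 * rho_w * nu)
d = 0.045 mm = 0.000045 m
rho_s - rho_w = 2699 - 1025 = 1674
Numerator = 1674 * 9.81 * (0.000045)^2 = 0.000033254428
Denominator = 18 * 1025 * 1e-6 = 0.018450
w = 0.001802 m/s

0.001802


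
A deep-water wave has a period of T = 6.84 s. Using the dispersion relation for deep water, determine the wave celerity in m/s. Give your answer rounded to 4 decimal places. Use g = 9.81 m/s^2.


We use the deep-water celerity formula:
C = g * T / (2 * pi)
C = 9.81 * 6.84 / (2 * 3.14159...)
C = 67.100400 / 6.283185
C = 10.6794 m/s

10.6794


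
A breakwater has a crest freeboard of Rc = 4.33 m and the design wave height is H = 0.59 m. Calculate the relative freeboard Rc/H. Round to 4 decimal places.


Relative freeboard = Rc / H
= 4.33 / 0.59
= 7.3390

7.3390


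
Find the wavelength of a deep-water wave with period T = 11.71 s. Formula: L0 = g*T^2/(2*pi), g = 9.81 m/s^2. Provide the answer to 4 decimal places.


L0 = g * T^2 / (2 * pi)
L0 = 9.81 * 11.71^2 / (2 * pi)
L0 = 9.81 * 137.1241 / 6.28319
L0 = 1345.1874 / 6.28319
L0 = 214.0932 m

214.0932


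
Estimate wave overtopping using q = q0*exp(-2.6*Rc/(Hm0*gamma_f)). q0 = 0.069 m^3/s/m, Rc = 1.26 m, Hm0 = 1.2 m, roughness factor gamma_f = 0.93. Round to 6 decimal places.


q = q0 * exp(-2.6 * Rc / (Hm0 * gamma_f))
Exponent = -2.6 * 1.26 / (1.2 * 0.93)
= -2.6 * 1.26 / 1.1160
= -2.935484
exp(-2.935484) = 0.053105
q = 0.069 * 0.053105
q = 0.003664 m^3/s/m

0.003664


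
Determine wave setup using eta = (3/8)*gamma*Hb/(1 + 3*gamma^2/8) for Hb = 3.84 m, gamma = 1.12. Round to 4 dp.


eta = (3/8) * gamma * Hb / (1 + 3*gamma^2/8)
Numerator = (3/8) * 1.12 * 3.84 = 1.612800
Denominator = 1 + 3*1.12^2/8 = 1 + 0.470400 = 1.470400
eta = 1.612800 / 1.470400
eta = 1.0968 m

1.0968


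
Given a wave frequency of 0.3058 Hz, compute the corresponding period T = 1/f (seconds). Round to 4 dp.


T = 1 / f
T = 1 / 0.3058
T = 3.2701 s

3.2701


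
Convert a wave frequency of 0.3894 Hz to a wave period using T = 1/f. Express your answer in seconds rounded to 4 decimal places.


T = 1 / f
T = 1 / 0.3894
T = 2.5681 s

2.5681


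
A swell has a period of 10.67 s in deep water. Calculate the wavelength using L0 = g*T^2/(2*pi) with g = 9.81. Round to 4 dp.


L0 = g * T^2 / (2 * pi)
L0 = 9.81 * 10.67^2 / (2 * pi)
L0 = 9.81 * 113.8489 / 6.28319
L0 = 1116.8577 / 6.28319
L0 = 177.7534 m

177.7534


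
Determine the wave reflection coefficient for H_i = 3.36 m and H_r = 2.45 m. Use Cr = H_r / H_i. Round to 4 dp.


Cr = H_r / H_i
Cr = 2.45 / 3.36
Cr = 0.7292

0.7292


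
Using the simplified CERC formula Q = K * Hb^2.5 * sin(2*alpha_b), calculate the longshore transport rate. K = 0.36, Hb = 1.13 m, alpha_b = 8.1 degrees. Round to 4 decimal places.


Q = K * Hb^2.5 * sin(2 * alpha_b)
Hb^2.5 = 1.13^2.5 = 1.357363
sin(2 * 8.1) = sin(16.2) = 0.278991
Q = 0.36 * 1.357363 * 0.278991
Q = 0.1363 m^3/s

0.1363


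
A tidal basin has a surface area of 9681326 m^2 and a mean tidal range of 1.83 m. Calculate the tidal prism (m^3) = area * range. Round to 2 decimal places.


Tidal prism = Area * Tidal range
P = 9681326 * 1.83
P = 17716826.58 m^3

17716826.58


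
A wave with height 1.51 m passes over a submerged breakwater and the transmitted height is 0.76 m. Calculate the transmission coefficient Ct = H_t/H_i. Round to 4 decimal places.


Ct = H_t / H_i
Ct = 0.76 / 1.51
Ct = 0.5033

0.5033


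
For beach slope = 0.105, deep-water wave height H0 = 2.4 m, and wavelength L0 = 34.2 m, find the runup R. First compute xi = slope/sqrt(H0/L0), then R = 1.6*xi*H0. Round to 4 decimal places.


xi = slope / sqrt(H0/L0)
H0/L0 = 2.4/34.2 = 0.070175
sqrt(0.070175) = 0.264906
xi = 0.105 / 0.264906 = 0.396366
R = 1.6 * xi * H0 = 1.6 * 0.396366 * 2.4
R = 1.5220 m

1.5220


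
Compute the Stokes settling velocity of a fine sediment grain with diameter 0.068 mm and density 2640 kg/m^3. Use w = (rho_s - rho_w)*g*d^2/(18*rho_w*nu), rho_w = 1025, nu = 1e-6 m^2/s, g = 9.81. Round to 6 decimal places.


w = (rho_s - rho_w) * g * d^2 / (18 * rho_w * nu)
d = 0.068 mm = 0.000068 m
rho_s - rho_w = 2640 - 1025 = 1615
Numerator = 1615 * 9.81 * (0.000068)^2 = 0.000073258726
Denominator = 18 * 1025 * 1e-6 = 0.018450
w = 0.003971 m/s

0.003971


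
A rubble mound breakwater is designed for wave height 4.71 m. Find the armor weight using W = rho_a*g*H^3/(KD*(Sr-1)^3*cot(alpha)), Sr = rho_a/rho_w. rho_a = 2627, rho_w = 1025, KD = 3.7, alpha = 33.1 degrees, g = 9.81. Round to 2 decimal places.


Sr = rho_a / rho_w = 2627 / 1025 = 2.562927
(Sr - 1) = 1.562927
(Sr - 1)^3 = 3.817824
cot(33.1) = 1 / tan(33.1) = 1 / 0.651892 = 1.533997
Numerator = 2627 * 9.81 * 4.71^3 = 2692723.7543
Denominator = 3.7 * 3.817824 * 1.533997 = 21.669163
W = 2692723.7543 / 21.669163
W = 124265.24 N

124265.24


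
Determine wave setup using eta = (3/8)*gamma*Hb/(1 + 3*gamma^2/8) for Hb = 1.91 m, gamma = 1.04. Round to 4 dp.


eta = (3/8) * gamma * Hb / (1 + 3*gamma^2/8)
Numerator = (3/8) * 1.04 * 1.91 = 0.744900
Denominator = 1 + 3*1.04^2/8 = 1 + 0.405600 = 1.405600
eta = 0.744900 / 1.405600
eta = 0.5300 m

0.5300


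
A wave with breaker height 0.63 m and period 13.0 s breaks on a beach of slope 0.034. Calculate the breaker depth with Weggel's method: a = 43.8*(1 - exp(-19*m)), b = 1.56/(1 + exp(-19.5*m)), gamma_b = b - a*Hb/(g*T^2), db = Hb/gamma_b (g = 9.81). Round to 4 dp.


a = 43.8 * (1 - exp(-19 * m))
exp(-19 * 0.034) = exp(-0.6460) = 0.524138
a = 43.8 * (1 - 0.524138) = 20.842749
b = 1.56 / (1 + exp(-19.5 * m))
exp(-19.5 * 0.034) = exp(-0.6630) = 0.515303
b = 1.56 / (1 + 0.515303) = 1.029497
Hb / (g * T^2) = 0.63 / (9.81 * 13.0^2) = 0.63 / 1657.8900 = 0.00038000
gamma_b = b - a * Hb/(g*T^2) = 1.029497 - 20.842749 * 0.00038000 = 1.021577
db = Hb / gamma_b = 0.63 / 1.021577
db = 0.6167 m

0.6167


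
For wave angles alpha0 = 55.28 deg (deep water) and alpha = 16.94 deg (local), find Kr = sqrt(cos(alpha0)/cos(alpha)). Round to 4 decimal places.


Kr = sqrt(cos(alpha0) / cos(alpha))
cos(55.28) = 0.569566
cos(16.94) = 0.956610
Kr = sqrt(0.569566 / 0.956610)
Kr = sqrt(0.595401)
Kr = 0.7716

0.7716


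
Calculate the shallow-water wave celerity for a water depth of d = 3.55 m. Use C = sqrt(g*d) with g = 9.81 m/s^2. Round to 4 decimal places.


Using the shallow-water approximation:
C = sqrt(g * d) = sqrt(9.81 * 3.55)
C = sqrt(34.8255)
C = 5.9013 m/s

5.9013


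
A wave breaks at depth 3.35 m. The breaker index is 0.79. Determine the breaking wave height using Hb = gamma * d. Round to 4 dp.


Hb = gamma * d
Hb = 0.79 * 3.35
Hb = 2.6465 m

2.6465


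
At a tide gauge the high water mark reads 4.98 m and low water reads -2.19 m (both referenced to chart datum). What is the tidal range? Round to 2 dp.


Tidal range = High water - Low water
Tidal range = 4.98 - (-2.19)
Tidal range = 7.17 m

7.17


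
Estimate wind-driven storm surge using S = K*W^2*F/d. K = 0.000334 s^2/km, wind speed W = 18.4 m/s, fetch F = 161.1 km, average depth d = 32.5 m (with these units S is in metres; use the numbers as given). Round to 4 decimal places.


S = K * W^2 * F / d
W^2 = 18.4^2 = 338.56
S = 0.000334 * 338.56 * 161.1 / 32.5
Numerator = 0.000334 * 338.56 * 161.1 = 18.217033
S = 18.217033 / 32.5 = 0.5605 m

0.5605


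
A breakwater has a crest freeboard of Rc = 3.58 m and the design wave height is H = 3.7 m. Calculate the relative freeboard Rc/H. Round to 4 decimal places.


Relative freeboard = Rc / H
= 3.58 / 3.7
= 0.9676

0.9676


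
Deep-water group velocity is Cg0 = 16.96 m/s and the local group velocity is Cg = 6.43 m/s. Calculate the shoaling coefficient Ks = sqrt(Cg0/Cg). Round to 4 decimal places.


Ks = sqrt(Cg0 / Cg)
Ks = sqrt(16.96 / 6.43)
Ks = sqrt(2.6376)
Ks = 1.6241

1.6241


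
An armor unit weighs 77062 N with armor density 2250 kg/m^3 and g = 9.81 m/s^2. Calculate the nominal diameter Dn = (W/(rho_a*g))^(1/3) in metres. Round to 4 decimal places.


V = W / (rho_a * g)
V = 77062 / (2250 * 9.81)
V = 77062 / 22072.50
V = 3.491313 m^3
Dn = V^(1/3) = 3.491313^(1/3)
Dn = 1.5170 m

1.5170


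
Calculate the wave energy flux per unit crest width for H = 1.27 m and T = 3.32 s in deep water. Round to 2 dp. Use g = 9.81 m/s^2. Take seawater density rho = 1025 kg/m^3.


P = rho * g^2 * H^2 * T / (32 * pi)
P = 1025 * 9.81^2 * 1.27^2 * 3.32 / (32 * pi)
P = 1025 * 96.2361 * 1.6129 * 3.32 / 100.53096
P = 5254.21 W/m

5254.21


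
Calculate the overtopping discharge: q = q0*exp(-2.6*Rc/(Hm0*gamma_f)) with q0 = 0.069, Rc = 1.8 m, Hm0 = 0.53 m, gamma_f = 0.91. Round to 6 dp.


q = q0 * exp(-2.6 * Rc / (Hm0 * gamma_f))
Exponent = -2.6 * 1.8 / (0.53 * 0.91)
= -2.6 * 1.8 / 0.4823
= -9.703504
exp(-9.703504) = 0.000061
q = 0.069 * 0.000061
q = 0.000004 m^3/s/m

0.000004


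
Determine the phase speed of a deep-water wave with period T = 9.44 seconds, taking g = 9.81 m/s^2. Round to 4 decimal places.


We use the deep-water celerity formula:
C = g * T / (2 * pi)
C = 9.81 * 9.44 / (2 * 3.14159...)
C = 92.606400 / 6.283185
C = 14.7388 m/s

14.7388


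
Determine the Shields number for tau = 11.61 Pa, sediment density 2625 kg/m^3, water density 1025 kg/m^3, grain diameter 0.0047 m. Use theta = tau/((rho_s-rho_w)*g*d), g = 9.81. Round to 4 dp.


theta = tau / ((rho_s - rho_w) * g * d)
rho_s - rho_w = 2625 - 1025 = 1600
Denominator = 1600 * 9.81 * 0.0047 = 73.771200
theta = 11.61 / 73.771200
theta = 0.1574

0.1574


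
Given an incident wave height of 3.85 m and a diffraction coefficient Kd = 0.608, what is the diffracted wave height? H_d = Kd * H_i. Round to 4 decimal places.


H_d = Kd * H_i
H_d = 0.608 * 3.85
H_d = 2.3408 m

2.3408


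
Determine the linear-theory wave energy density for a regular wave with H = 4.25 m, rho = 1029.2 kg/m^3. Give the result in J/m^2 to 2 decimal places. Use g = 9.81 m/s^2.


E = (1/8) * rho * g * H^2
E = (1/8) * 1029.2 * 9.81 * 4.25^2
E = 0.125 * 1029.2 * 9.81 * 18.0625
E = 22795.90 J/m^2

22795.90


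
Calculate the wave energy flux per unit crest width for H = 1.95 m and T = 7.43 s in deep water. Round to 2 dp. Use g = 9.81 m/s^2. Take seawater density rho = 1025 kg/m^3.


P = rho * g^2 * H^2 * T / (32 * pi)
P = 1025 * 9.81^2 * 1.95^2 * 7.43 / (32 * pi)
P = 1025 * 96.2361 * 3.8025 * 7.43 / 100.53096
P = 27721.71 W/m

27721.71


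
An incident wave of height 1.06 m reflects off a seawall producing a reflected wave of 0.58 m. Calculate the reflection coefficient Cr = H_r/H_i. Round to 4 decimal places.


Cr = H_r / H_i
Cr = 0.58 / 1.06
Cr = 0.5472

0.5472


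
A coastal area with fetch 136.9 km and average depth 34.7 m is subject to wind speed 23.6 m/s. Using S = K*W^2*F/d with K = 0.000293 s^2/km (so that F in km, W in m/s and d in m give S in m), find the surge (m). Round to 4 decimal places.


S = K * W^2 * F / d
W^2 = 23.6^2 = 556.96
S = 0.000293 * 556.96 * 136.9 / 34.7
Numerator = 0.000293 * 556.96 * 136.9 = 22.340612
S = 22.340612 / 34.7 = 0.6438 m

0.6438


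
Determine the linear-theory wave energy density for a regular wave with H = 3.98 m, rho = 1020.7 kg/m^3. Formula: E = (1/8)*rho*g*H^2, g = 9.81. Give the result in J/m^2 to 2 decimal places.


E = (1/8) * rho * g * H^2
E = (1/8) * 1020.7 * 9.81 * 3.98^2
E = 0.125 * 1020.7 * 9.81 * 15.8404
E = 19826.37 J/m^2

19826.37


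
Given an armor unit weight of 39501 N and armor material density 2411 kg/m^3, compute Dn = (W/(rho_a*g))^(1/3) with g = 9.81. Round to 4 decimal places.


V = W / (rho_a * g)
V = 39501 / (2411 * 9.81)
V = 39501 / 23651.91
V = 1.670098 m^3
Dn = V^(1/3) = 1.670098^(1/3)
Dn = 1.1864 m

1.1864


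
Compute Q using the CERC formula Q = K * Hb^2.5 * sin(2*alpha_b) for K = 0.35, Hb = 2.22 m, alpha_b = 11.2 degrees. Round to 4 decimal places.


Q = K * Hb^2.5 * sin(2 * alpha_b)
Hb^2.5 = 2.22^2.5 = 7.343151
sin(2 * 11.2) = sin(22.4) = 0.381070
Q = 0.35 * 7.343151 * 0.381070
Q = 0.9794 m^3/s

0.9794


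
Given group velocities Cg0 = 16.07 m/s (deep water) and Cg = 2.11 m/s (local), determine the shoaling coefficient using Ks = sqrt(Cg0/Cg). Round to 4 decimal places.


Ks = sqrt(Cg0 / Cg)
Ks = sqrt(16.07 / 2.11)
Ks = sqrt(7.6161)
Ks = 2.7597

2.7597


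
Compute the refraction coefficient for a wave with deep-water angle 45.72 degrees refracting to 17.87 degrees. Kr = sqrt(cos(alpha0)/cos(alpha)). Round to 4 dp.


Kr = sqrt(cos(alpha0) / cos(alpha))
cos(45.72) = 0.698165
cos(17.87) = 0.951755
Kr = sqrt(0.698165 / 0.951755)
Kr = sqrt(0.733556)
Kr = 0.8565

0.8565


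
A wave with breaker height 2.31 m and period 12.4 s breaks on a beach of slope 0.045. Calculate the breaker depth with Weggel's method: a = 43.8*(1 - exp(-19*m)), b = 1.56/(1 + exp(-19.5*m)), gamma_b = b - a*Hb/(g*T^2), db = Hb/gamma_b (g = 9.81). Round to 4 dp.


a = 43.8 * (1 - exp(-19 * m))
exp(-19 * 0.045) = exp(-0.8550) = 0.425283
a = 43.8 * (1 - 0.425283) = 25.172596
b = 1.56 / (1 + exp(-19.5 * m))
exp(-19.5 * 0.045) = exp(-0.8775) = 0.415821
b = 1.56 / (1 + 0.415821) = 1.101834
Hb / (g * T^2) = 2.31 / (9.81 * 12.4^2) = 2.31 / 1508.3856 = 0.00153144
gamma_b = b - a * Hb/(g*T^2) = 1.101834 - 25.172596 * 0.00153144 = 1.063284
db = Hb / gamma_b = 2.31 / 1.063284
db = 2.1725 m

2.1725


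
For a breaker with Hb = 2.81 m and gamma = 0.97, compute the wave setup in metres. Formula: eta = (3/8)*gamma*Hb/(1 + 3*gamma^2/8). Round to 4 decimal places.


eta = (3/8) * gamma * Hb / (1 + 3*gamma^2/8)
Numerator = (3/8) * 0.97 * 2.81 = 1.022138
Denominator = 1 + 3*0.97^2/8 = 1 + 0.352838 = 1.352838
eta = 1.022138 / 1.352838
eta = 0.7556 m

0.7556


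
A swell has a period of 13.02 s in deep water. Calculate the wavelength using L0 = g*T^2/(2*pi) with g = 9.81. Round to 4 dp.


L0 = g * T^2 / (2 * pi)
L0 = 9.81 * 13.02^2 / (2 * pi)
L0 = 9.81 * 169.5204 / 6.28319
L0 = 1662.9951 / 6.28319
L0 = 264.6739 m

264.6739


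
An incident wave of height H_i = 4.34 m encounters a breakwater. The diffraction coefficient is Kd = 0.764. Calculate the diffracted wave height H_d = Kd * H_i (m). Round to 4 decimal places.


H_d = Kd * H_i
H_d = 0.764 * 4.34
H_d = 3.3158 m

3.3158


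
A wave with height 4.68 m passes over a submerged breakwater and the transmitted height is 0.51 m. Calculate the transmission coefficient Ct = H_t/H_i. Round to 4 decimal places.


Ct = H_t / H_i
Ct = 0.51 / 4.68
Ct = 0.1090

0.1090


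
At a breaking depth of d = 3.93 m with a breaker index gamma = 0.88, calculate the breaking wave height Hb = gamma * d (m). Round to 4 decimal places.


Hb = gamma * d
Hb = 0.88 * 3.93
Hb = 3.4584 m

3.4584


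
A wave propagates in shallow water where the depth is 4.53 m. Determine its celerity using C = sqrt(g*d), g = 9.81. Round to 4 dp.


Using the shallow-water approximation:
C = sqrt(g * d) = sqrt(9.81 * 4.53)
C = sqrt(44.4393)
C = 6.6663 m/s

6.6663


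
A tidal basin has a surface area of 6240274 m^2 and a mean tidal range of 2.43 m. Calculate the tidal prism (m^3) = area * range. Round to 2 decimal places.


Tidal prism = Area * Tidal range
P = 6240274 * 2.43
P = 15163865.82 m^3

15163865.82


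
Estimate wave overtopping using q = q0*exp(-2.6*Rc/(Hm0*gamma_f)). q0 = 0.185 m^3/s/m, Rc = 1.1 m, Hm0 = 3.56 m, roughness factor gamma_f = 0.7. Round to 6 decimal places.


q = q0 * exp(-2.6 * Rc / (Hm0 * gamma_f))
Exponent = -2.6 * 1.1 / (3.56 * 0.7)
= -2.6 * 1.1 / 2.4920
= -1.147673
exp(-1.147673) = 0.317375
q = 0.185 * 0.317375
q = 0.058714 m^3/s/m

0.058714


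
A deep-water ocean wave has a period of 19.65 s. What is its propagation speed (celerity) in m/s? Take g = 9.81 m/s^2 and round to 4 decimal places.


We use the deep-water celerity formula:
C = g * T / (2 * pi)
C = 9.81 * 19.65 / (2 * 3.14159...)
C = 192.766500 / 6.283185
C = 30.6797 m/s

30.6797


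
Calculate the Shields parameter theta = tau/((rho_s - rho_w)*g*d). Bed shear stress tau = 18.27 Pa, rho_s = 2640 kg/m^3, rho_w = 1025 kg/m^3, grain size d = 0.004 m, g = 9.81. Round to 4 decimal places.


theta = tau / ((rho_s - rho_w) * g * d)
rho_s - rho_w = 2640 - 1025 = 1615
Denominator = 1615 * 9.81 * 0.004 = 63.372600
theta = 18.27 / 63.372600
theta = 0.2883

0.2883


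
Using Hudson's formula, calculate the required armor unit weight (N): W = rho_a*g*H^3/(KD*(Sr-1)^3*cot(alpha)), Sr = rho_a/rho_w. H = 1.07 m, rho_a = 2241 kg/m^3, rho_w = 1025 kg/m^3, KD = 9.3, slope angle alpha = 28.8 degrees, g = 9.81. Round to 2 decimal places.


Sr = rho_a / rho_w = 2241 / 1025 = 2.186341
(Sr - 1) = 1.186341
(Sr - 1)^3 = 1.669664
cot(28.8) = 1 / tan(28.8) = 1 / 0.549755 = 1.818993
Numerator = 2241 * 9.81 * 1.07^3 = 26931.6026
Denominator = 9.3 * 1.669664 * 1.818993 = 28.245103
W = 26931.6026 / 28.245103
W = 953.50 N

953.50


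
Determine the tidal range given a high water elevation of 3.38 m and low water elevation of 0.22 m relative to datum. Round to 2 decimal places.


Tidal range = High water - Low water
Tidal range = 3.38 - (0.22)
Tidal range = 3.16 m

3.16


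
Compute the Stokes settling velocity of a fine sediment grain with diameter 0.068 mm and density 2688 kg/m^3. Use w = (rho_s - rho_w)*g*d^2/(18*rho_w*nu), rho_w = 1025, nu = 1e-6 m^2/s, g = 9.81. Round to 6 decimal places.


w = (rho_s - rho_w) * g * d^2 / (18 * rho_w * nu)
d = 0.068 mm = 0.000068 m
rho_s - rho_w = 2688 - 1025 = 1663
Numerator = 1663 * 9.81 * (0.000068)^2 = 0.000075436075
Denominator = 18 * 1025 * 1e-6 = 0.018450
w = 0.004089 m/s

0.004089


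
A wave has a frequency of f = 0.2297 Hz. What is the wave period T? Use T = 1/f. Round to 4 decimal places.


T = 1 / f
T = 1 / 0.2297
T = 4.3535 s

4.3535


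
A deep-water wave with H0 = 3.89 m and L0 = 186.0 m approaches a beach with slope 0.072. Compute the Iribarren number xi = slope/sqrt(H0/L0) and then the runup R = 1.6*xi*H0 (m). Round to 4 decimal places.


xi = slope / sqrt(H0/L0)
H0/L0 = 3.89/186.0 = 0.020914
sqrt(0.020914) = 0.144617
xi = 0.072 / 0.144617 = 0.497868
R = 1.6 * xi * H0 = 1.6 * 0.497868 * 3.89
R = 3.0987 m

3.0987


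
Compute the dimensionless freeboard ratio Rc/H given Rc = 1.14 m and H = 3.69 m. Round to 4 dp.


Relative freeboard = Rc / H
= 1.14 / 3.69
= 0.3089

0.3089


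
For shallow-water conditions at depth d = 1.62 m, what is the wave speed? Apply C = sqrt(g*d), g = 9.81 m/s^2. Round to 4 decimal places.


Using the shallow-water approximation:
C = sqrt(g * d) = sqrt(9.81 * 1.62)
C = sqrt(15.8922)
C = 3.9865 m/s

3.9865


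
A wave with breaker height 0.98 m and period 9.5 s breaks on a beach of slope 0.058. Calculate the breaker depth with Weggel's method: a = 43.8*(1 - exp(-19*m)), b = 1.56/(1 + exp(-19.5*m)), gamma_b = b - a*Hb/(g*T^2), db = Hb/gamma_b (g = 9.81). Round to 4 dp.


a = 43.8 * (1 - exp(-19 * m))
exp(-19 * 0.058) = exp(-1.1020) = 0.332206
a = 43.8 * (1 - 0.332206) = 29.249377
b = 1.56 / (1 + exp(-19.5 * m))
exp(-19.5 * 0.058) = exp(-1.1310) = 0.322710
b = 1.56 / (1 + 0.322710) = 1.179397
Hb / (g * T^2) = 0.98 / (9.81 * 9.5^2) = 0.98 / 885.3525 = 0.00110690
gamma_b = b - a * Hb/(g*T^2) = 1.179397 - 29.249377 * 0.00110690 = 1.147020
db = Hb / gamma_b = 0.98 / 1.147020
db = 0.8544 m

0.8544


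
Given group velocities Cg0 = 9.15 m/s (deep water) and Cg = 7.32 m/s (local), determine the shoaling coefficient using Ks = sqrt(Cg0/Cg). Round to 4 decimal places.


Ks = sqrt(Cg0 / Cg)
Ks = sqrt(9.15 / 7.32)
Ks = sqrt(1.2500)
Ks = 1.1180

1.1180


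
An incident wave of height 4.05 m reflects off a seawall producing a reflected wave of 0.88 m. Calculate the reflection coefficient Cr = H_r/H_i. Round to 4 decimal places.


Cr = H_r / H_i
Cr = 0.88 / 4.05
Cr = 0.2173

0.2173


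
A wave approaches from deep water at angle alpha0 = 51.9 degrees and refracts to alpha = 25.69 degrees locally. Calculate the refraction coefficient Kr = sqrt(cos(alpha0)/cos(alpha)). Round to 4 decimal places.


Kr = sqrt(cos(alpha0) / cos(alpha))
cos(51.9) = 0.617036
cos(25.69) = 0.901153
Kr = sqrt(0.617036 / 0.901153)
Kr = sqrt(0.684718)
Kr = 0.8275

0.8275


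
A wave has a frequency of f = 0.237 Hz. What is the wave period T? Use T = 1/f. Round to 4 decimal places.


T = 1 / f
T = 1 / 0.237
T = 4.2194 s

4.2194


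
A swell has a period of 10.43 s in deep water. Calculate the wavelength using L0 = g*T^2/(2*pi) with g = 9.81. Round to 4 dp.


L0 = g * T^2 / (2 * pi)
L0 = 9.81 * 10.43^2 / (2 * pi)
L0 = 9.81 * 108.7849 / 6.28319
L0 = 1067.1799 / 6.28319
L0 = 169.8470 m

169.8470


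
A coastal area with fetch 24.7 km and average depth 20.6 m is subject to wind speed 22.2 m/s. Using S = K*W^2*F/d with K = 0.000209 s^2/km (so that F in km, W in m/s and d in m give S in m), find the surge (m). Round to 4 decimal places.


S = K * W^2 * F / d
W^2 = 22.2^2 = 492.84
S = 0.000209 * 492.84 * 24.7 / 20.6
Numerator = 0.000209 * 492.84 * 24.7 = 2.544188
S = 2.544188 / 20.6 = 0.1235 m

0.1235


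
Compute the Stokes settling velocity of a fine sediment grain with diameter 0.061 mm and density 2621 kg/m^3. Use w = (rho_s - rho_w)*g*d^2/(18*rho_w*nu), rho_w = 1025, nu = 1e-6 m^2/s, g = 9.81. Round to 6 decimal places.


w = (rho_s - rho_w) * g * d^2 / (18 * rho_w * nu)
d = 0.061 mm = 0.000061 m
rho_s - rho_w = 2621 - 1025 = 1596
Numerator = 1596 * 9.81 * (0.000061)^2 = 0.000058258804
Denominator = 18 * 1025 * 1e-6 = 0.018450
w = 0.003158 m/s

0.003158


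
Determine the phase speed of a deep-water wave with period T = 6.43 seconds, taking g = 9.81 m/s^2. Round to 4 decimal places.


We use the deep-water celerity formula:
C = g * T / (2 * pi)
C = 9.81 * 6.43 / (2 * 3.14159...)
C = 63.078300 / 6.283185
C = 10.0392 m/s

10.0392


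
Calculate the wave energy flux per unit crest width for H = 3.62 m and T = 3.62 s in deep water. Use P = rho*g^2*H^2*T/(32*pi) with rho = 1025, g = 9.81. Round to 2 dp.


P = rho * g^2 * H^2 * T / (32 * pi)
P = 1025 * 9.81^2 * 3.62^2 * 3.62 / (32 * pi)
P = 1025 * 96.2361 * 13.1044 * 3.62 / 100.53096
P = 46546.58 W/m

46546.58


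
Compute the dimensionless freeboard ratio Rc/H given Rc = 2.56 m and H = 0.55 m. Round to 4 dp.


Relative freeboard = Rc / H
= 2.56 / 0.55
= 4.6545

4.6545


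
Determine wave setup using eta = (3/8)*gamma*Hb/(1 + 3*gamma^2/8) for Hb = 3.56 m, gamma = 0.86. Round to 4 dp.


eta = (3/8) * gamma * Hb / (1 + 3*gamma^2/8)
Numerator = (3/8) * 0.86 * 3.56 = 1.148100
Denominator = 1 + 3*0.86^2/8 = 1 + 0.277350 = 1.277350
eta = 1.148100 / 1.277350
eta = 0.8988 m

0.8988


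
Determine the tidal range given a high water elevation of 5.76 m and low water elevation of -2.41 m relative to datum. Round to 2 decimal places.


Tidal range = High water - Low water
Tidal range = 5.76 - (-2.41)
Tidal range = 8.17 m

8.17
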